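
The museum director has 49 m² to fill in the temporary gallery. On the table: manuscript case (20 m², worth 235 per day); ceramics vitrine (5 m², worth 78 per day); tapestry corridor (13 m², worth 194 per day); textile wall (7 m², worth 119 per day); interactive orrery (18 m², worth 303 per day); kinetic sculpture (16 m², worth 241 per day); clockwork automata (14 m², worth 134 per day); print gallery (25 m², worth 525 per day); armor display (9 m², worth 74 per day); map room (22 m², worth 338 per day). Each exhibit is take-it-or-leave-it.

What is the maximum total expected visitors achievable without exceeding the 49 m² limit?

906

Greedy by ratio would take ceramics vitrine + textile wall + print gallery + armor display: 46 m² used, total 796.
The 16 m² tied up in textile wall and armor display is better spent on interactive orrery — total rises to 906 (48 m²).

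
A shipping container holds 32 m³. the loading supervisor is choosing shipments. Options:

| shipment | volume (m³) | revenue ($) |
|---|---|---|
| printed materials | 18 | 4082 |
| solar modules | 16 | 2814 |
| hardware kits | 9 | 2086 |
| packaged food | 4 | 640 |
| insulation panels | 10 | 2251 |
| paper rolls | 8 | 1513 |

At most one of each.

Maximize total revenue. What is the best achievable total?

6973

Taking the top-ratio shipments first gives printed materials + hardware kits + packaged food for 6808 (31 m³).
Dropping hardware kits frees 9 m³; slotting in insulation panels (10 m³) lifts the total to 6973 at 32 m³.
The closest alternative, printed materials + hardware kits + packaged food, reaches only 6808.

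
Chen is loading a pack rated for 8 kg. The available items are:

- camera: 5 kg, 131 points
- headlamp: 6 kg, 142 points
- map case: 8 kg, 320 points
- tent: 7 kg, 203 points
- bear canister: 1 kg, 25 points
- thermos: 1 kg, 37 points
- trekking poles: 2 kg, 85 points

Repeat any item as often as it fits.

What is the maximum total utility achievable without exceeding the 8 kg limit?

340

The ratio ordering already packs tightly: 4×trekking poles, 8 kg, 340.
Every other selection either busts 8 kg or fails to beat 340.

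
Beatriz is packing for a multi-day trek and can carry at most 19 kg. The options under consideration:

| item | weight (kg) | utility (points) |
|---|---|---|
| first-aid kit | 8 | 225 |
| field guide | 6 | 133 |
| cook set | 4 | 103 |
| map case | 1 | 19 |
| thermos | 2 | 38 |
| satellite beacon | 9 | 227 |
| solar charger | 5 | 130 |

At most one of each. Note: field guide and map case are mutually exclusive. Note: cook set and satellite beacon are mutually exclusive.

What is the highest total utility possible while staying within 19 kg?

496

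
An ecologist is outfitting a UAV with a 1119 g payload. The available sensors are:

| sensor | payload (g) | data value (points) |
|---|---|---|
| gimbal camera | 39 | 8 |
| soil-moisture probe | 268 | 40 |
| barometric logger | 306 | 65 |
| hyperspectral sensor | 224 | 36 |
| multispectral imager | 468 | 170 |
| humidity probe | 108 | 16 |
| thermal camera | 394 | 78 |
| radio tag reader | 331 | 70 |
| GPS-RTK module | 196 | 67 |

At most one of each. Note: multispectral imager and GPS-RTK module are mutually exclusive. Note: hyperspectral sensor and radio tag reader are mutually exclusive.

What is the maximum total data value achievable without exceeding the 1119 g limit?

305

By data value per g: multispectral imager 0.36, GPS-RTK module 0.34, barometric logger 0.21, radio tag reader 0.21 lead.
Best packing: barometric logger + multispectral imager + radio tag reader — 1105 g, 305 total.
No other feasible combination exceeds 305.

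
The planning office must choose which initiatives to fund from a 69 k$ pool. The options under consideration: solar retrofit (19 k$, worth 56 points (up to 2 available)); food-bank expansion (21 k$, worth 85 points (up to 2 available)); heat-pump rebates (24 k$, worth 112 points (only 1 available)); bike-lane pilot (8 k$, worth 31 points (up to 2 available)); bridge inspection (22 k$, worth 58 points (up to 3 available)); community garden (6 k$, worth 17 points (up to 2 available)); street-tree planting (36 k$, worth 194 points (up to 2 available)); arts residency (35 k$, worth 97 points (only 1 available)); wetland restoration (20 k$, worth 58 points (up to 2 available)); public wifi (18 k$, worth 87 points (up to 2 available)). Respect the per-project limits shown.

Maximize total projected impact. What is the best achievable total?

Greedy by ratio would take bike-lane pilot + community garden + street-tree planting + public wifi: 68 k$ used, total 329.
Replace community garden and public wifi with heat-pump rebates: the trade gains 8 net, giving 337 at 68 k$.
Every other selection either busts 69 k$ or exceeds an availability limit or fails to beat 337.

337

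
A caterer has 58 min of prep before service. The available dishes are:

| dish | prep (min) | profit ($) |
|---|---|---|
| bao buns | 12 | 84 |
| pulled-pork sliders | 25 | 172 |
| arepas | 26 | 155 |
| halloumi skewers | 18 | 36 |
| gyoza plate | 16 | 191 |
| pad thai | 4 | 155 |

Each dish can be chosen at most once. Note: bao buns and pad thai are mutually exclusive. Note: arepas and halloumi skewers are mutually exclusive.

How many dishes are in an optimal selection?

Optimal total is 518.
pulled-pork sliders + gyoza plate + pad thai hits 518 at 45 min.
Any selection reaching 518 contains exactly 3 dishes.

3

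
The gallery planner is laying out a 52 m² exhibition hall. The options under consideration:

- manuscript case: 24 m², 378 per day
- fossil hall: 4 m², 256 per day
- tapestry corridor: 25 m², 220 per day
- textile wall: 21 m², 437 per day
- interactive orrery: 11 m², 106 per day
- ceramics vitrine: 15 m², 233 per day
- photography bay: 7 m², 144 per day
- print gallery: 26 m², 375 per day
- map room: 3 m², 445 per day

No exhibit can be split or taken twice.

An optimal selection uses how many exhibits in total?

4

Best achievable expected visitors is 1516.
One optimal bundle: manuscript case + fossil hall + textile wall + map room (52 m²).
Any selection reaching 1516 contains exactly 4 exhibits.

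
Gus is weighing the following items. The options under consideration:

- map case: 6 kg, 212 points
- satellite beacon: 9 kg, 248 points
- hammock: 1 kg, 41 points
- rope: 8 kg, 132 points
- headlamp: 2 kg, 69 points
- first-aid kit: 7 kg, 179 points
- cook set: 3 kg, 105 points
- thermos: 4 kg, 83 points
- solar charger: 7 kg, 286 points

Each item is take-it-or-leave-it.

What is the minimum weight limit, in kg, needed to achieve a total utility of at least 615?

17

Look for the lowest-weight combination reaching 615.
Taking map case + hammock + cook set + solar charger gives 644 (≥ 615) for 17 kg.
Any bundle with less than 17 kg falls short of 615.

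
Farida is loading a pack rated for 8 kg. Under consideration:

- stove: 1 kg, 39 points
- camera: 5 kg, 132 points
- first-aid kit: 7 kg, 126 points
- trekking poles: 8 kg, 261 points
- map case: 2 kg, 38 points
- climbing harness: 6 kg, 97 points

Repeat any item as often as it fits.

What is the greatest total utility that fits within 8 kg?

312

Best packing: 8×stove — 8 kg, 312 total.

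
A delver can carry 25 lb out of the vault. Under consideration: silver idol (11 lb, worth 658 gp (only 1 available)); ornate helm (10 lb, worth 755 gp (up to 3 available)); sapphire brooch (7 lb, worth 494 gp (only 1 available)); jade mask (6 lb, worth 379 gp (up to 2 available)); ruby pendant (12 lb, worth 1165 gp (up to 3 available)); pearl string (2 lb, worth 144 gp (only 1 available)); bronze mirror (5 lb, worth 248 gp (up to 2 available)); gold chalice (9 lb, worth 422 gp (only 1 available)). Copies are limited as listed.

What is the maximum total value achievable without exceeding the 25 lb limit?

The ratio ordering already packs tightly: 2×ruby pendant, 24 lb, 2330.
The spare 1 lb is too small for any remaining item, and no exchange beats 2330.

2330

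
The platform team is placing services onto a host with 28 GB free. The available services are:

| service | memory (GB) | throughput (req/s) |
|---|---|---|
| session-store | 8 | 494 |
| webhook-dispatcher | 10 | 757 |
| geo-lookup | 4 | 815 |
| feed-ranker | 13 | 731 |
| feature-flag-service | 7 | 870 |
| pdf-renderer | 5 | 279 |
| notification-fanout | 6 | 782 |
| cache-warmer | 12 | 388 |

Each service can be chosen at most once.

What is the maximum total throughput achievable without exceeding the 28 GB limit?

3224

The ratio ordering already packs tightly: webhook-dispatcher + geo-lookup + feature-flag-service + notification-fanout, 27 GB, 3224.
The spare 1 GB is too small for any remaining service, and no exchange beats 3224.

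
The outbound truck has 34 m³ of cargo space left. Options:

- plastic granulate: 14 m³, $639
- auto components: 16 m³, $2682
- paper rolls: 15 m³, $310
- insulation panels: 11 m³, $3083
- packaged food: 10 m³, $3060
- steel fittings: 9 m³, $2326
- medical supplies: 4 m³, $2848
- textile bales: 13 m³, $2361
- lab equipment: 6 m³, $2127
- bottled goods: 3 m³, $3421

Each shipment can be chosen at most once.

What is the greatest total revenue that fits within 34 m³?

Insulation panels + packaged food + medical supplies + lab equipment + bottled goods uses 34 of the 34 m³ and totals 14539.
That's the maximum — no swap from here does better than 14539.

14539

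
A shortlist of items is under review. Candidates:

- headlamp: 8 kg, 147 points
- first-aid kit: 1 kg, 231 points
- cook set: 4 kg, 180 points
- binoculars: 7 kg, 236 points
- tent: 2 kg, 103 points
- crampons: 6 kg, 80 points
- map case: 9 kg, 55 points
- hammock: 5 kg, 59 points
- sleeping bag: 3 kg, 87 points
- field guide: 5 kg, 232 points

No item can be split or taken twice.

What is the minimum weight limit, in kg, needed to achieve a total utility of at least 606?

Minimise kg subject to total utility ≥ 606.
first-aid kit + cook set + field guide: 643 utility at 10 kg.
Any bundle with less than 10 kg falls short of 606.

10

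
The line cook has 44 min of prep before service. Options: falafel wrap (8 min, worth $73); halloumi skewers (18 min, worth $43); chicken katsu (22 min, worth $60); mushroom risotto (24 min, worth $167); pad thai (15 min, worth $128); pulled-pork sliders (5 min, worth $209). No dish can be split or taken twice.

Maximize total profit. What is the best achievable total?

Filling by ratio: falafel wrap + pad thai + pulled-pork sliders for 410, with 16 min left unused.
Dropping falafel wrap frees 8 min; slotting in mushroom risotto (24 min) lifts the total to 504 at 44 min.
Next best is falafel wrap + mushroom risotto + pulled-pork sliders at 449 (37 min) — short by 55.

504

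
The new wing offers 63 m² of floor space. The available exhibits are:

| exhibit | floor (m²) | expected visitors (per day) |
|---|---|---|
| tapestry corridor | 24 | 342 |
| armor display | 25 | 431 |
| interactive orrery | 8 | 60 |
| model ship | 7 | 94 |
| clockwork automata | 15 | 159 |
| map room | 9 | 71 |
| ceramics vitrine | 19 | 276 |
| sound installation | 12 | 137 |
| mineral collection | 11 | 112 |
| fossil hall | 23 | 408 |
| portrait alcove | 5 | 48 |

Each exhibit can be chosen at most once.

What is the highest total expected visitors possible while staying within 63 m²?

998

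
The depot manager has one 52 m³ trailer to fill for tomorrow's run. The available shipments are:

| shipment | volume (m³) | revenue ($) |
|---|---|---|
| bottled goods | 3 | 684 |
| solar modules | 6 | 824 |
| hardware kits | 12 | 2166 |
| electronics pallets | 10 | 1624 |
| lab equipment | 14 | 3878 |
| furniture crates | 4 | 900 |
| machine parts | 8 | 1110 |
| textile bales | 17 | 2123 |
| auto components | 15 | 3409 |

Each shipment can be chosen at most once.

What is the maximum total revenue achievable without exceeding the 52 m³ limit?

Greedy by ratio would take bottled goods + hardware kits + lab equipment + furniture crates + auto components: 48 m³ used, total 11037.
Replace hardware kits with solar modules + electronics pallets: the trade gains 282 net, giving 11319 at 52 m³.
Every other selection either busts 52 m³ or fails to beat 11319.

11319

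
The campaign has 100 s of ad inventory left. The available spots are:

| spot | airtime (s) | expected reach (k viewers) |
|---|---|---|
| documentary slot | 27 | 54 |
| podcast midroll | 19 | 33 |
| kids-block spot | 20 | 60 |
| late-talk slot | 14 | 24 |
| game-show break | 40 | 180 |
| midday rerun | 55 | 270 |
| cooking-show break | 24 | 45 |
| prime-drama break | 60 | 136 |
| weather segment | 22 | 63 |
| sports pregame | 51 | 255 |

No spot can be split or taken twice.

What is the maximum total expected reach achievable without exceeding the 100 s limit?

450

Density check — sports pregame 5.00, midday rerun 4.91, game-show break 4.50, kids-block spot 3.00 are the best per s.
The ratio heuristic lands on game-show break + sports pregame (435) but leaves 9 s idle.
Dropping sports pregame frees 51 s; slotting in midday rerun (55 s) lifts the total to 450 at 95 s.
Runner-up game-show break + sports pregame tops out at 435.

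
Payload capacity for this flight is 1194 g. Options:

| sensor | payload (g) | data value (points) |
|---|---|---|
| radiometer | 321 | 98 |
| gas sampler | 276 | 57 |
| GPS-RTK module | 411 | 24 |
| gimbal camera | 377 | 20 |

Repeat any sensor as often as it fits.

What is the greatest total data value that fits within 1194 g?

310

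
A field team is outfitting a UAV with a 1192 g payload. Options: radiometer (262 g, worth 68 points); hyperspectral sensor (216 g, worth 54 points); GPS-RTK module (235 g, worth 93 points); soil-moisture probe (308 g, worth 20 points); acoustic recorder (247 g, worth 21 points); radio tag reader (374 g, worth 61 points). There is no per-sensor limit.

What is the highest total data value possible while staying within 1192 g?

465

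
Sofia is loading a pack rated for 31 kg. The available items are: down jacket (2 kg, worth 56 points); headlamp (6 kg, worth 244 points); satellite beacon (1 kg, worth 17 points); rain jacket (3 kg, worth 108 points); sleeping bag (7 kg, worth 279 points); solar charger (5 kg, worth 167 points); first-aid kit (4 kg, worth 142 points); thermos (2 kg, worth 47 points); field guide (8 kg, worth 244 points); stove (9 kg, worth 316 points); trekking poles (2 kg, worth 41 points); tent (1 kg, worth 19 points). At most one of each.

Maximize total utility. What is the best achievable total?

By utility per kg: headlamp 40.67, sleeping bag 39.86, rain jacket 36.00 lead.
A density-first pass picks down jacket + headlamp + rain jacket + sleeping bag + first-aid kit + stove — 1145 at 31 kg.
Dropping down jacket and rain jacket frees 5 kg; slotting in solar charger (5 kg) lifts the total to 1148 at 31 kg.

1148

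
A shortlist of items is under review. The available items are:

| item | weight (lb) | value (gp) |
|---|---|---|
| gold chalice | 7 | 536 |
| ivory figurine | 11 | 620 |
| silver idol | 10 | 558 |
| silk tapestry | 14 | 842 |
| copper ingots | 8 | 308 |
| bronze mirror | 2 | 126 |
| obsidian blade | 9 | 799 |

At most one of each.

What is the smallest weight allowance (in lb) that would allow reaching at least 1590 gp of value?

23

Minimise lb subject to total value ≥ 1590.
Taking silk tapestry + obsidian blade gives 1641 (≥ 1590) for 23 lb.
Any bundle with less than 23 lb falls short of 1590.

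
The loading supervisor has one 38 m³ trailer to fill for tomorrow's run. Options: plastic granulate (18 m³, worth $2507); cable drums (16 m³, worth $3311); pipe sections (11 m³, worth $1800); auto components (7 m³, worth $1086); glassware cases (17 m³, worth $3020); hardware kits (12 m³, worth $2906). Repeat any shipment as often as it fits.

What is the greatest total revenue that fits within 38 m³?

8718

By revenue per m³: hardware kits 242.17, cable drums 206.94, glassware cases 177.65, pipe sections 163.64 lead.
Taking 3×hardware kits: 36 m³ used, 8718 in revenue.
The spare 2 m³ is too small for any remaining shipment, and no exchange beats 8718.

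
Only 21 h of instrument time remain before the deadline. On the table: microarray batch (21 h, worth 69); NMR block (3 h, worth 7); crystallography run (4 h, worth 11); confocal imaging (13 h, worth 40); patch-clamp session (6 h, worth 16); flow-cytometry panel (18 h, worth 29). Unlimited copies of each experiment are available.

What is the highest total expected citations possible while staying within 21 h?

69

Taking microarray batch: 21 h used, 69 in expected citations.
Every other selection either busts 21 h or fails to beat 69.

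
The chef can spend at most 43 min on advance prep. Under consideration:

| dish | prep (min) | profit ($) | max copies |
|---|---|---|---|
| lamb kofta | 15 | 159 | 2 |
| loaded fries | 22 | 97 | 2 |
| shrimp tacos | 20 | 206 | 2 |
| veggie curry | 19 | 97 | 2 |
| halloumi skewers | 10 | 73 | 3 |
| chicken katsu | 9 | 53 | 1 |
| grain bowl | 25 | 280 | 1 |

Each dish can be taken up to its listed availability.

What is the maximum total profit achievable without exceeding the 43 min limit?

439

Lamb kofta + grain bowl uses 40 of the 43 min and totals 439.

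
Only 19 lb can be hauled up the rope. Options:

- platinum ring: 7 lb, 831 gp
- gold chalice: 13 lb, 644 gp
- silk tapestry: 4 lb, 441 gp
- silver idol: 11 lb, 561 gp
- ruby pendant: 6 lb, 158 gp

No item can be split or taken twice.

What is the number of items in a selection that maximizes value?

The maximum value within 19 lb is 1430.
One optimal bundle: platinum ring + silk tapestry + ruby pendant (17 lb).
All optima have 3 items.

3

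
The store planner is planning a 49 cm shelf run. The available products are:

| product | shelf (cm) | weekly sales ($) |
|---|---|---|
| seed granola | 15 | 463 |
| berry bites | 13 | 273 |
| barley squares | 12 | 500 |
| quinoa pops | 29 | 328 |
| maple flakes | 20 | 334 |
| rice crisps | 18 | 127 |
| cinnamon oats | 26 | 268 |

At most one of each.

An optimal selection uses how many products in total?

3

Best achievable weekly sales is 1297.
For example seed granola + barley squares + maple flakes achieves it, using 47 cm.
Every optimal selection uses 3 products.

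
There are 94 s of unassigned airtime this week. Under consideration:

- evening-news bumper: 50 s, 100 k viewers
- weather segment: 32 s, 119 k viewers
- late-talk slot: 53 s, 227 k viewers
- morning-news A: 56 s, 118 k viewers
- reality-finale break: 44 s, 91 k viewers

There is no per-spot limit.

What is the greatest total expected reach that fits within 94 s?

346

The ratio ordering already packs tightly: weather segment + late-talk slot, 85 s, 346.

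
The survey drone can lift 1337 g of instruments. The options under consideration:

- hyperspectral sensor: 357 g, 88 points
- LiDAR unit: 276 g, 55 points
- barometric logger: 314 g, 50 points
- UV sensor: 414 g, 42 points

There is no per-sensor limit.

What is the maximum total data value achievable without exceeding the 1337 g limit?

By data value per g: hyperspectral sensor 0.25, LiDAR unit 0.20, barometric logger 0.16 lead.
The ratio heuristic lands on 3×hyperspectral sensor (264) but leaves 266 g idle.
Replace hyperspectral sensor with 2×LiDAR unit: the trade gains 22 net, giving 286 at 1266 g.
The spare 71 g is too small for any remaining sensor, and no exchange beats 286.

286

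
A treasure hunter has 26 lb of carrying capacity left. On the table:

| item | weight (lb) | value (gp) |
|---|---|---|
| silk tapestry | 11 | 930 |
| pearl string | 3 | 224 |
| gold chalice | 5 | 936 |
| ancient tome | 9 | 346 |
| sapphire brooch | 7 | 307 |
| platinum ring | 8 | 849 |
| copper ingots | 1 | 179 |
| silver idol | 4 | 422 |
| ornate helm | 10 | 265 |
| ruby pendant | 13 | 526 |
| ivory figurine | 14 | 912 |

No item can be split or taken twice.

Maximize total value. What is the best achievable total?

By value per lb: gold chalice 187.20, copper ingots 179.00, platinum ring 106.12 lead.
Filling by ratio: pearl string + gold chalice + platinum ring + copper ingots + silver idol for 2610, with 5 lb left unused.
Replace pearl string and silver idol with silk tapestry: the trade gains 284 net, giving 2894 at 25 lb.

2894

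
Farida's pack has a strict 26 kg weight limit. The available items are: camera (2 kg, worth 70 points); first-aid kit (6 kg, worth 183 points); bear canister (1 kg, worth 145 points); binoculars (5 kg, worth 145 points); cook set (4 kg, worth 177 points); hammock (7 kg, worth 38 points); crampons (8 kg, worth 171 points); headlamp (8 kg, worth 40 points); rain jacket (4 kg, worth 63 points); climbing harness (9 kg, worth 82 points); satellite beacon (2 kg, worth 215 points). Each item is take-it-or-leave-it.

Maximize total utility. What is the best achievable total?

Ranking by ratio (utility/kg): bear canister 145.00, satellite beacon 107.50, cook set 44.25.
The ratio heuristic lands on camera + first-aid kit + bear canister + binoculars + cook set + rain jacket + satellite beacon (998) but leaves 2 kg idle.
Replace camera and rain jacket with crampons: the trade gains 38 net, giving 1036 at 26 kg.
Nothing else within 26 kg beats 1036.

1036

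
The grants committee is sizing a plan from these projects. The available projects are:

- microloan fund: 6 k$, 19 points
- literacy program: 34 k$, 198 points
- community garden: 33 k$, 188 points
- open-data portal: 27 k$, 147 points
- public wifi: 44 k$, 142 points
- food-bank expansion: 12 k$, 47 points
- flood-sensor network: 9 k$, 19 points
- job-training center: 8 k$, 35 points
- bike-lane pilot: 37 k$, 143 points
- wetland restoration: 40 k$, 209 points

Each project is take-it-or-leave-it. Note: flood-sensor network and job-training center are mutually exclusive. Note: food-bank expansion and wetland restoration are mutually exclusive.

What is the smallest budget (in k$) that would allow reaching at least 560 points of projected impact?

Minimise k$ subject to total projected impact ≥ 560.
literacy program + community garden + open-data portal + job-training center: 568 projected impact at 102 k$.
No combination under 102 k$ hits 560.

102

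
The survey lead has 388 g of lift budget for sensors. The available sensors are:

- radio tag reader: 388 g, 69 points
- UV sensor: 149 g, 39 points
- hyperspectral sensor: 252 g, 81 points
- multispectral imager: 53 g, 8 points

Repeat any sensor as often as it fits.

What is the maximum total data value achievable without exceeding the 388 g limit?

Density check — hyperspectral sensor 0.32, UV sensor 0.26, radio tag reader 0.18 are the best per g.
The ratio ordering already packs tightly: hyperspectral sensor + 2×multispectral imager, 358 g, 97.
Nothing else within 388 g beats 97.

97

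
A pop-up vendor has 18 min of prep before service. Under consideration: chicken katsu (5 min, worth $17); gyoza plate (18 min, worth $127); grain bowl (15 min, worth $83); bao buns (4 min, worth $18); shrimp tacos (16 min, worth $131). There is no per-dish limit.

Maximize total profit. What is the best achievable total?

131

Density check — shrimp tacos 8.19, gyoza plate 7.06, grain bowl 5.53, bao buns 4.50 are the best per min.
The ratio ordering already packs tightly: shrimp tacos, 16 min, 131.
Every other selection either busts 18 min or fails to beat 131.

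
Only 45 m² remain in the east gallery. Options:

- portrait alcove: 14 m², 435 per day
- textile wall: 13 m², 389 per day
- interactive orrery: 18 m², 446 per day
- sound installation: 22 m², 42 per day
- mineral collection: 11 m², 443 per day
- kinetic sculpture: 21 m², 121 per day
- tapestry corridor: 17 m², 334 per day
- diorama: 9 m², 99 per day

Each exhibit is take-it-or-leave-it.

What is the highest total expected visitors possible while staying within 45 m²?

Density check — mineral collection 40.27, portrait alcove 31.07, textile wall 29.92 are the best per m².
A density-first pass picks portrait alcove + textile wall + mineral collection — 1267 at 38 m².
The 13 m² tied up in textile wall is better spent on interactive orrery — total rises to 1324 (43 m²).
No other feasible combination exceeds 1324.

1324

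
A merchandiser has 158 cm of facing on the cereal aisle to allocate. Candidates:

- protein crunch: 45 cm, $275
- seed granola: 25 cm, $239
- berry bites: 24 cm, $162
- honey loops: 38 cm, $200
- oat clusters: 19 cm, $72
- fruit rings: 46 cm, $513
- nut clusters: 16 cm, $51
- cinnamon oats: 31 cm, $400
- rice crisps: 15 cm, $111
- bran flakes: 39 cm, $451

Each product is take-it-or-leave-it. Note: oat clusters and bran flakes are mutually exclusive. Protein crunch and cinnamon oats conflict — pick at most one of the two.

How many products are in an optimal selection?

5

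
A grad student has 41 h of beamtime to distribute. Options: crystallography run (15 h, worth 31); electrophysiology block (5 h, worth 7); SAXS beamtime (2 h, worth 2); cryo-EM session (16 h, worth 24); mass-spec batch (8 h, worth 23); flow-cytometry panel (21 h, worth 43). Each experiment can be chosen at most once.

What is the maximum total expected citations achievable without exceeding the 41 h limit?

81

Taking the top-ratio experiments first gives crystallography run + SAXS beamtime + cryo-EM session + mass-spec batch for 80 (41 h).
Reworking the packing: crystallography run + electrophysiology block + flow-cytometry panel uses 41 h and improves the total to 81.
Every other selection either busts 41 h or fails to beat 81.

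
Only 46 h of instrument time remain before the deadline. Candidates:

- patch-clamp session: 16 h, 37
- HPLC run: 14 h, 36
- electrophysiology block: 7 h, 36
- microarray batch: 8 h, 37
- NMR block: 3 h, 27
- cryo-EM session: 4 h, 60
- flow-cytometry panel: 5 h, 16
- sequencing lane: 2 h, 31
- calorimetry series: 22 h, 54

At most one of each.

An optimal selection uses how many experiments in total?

6

Optimal total is 245.
electrophysiology block + microarray batch + NMR block + cryo-EM session + sequencing lane + calorimetry series hits 245 at 46 h.
Any selection reaching 245 contains exactly 6 experiments.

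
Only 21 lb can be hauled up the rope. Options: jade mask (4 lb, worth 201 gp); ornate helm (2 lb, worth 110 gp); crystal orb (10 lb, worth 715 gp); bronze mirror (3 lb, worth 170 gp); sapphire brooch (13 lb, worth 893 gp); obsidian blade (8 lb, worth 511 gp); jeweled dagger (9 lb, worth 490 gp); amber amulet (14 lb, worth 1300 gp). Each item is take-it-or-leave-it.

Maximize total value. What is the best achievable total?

1671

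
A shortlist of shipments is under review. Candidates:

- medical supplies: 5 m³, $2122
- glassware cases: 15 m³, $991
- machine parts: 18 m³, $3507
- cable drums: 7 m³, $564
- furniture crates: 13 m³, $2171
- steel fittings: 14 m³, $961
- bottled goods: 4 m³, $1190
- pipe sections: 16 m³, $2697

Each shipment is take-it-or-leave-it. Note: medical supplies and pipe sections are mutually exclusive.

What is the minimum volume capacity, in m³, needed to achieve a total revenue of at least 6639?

27

Look for the lowest-volume combination reaching 6639.
Taking medical supplies + machine parts + bottled goods gives 6819 (≥ 6639) for 27 m³.
Below 27 m³ the best achievable stays under 6639.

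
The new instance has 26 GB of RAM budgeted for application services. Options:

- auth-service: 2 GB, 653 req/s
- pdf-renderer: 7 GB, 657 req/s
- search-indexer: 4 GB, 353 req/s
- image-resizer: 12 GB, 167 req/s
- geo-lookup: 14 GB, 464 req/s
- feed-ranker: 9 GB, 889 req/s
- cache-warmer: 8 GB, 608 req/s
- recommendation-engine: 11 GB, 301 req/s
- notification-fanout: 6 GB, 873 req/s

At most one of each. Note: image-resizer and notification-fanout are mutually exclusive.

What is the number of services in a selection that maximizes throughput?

4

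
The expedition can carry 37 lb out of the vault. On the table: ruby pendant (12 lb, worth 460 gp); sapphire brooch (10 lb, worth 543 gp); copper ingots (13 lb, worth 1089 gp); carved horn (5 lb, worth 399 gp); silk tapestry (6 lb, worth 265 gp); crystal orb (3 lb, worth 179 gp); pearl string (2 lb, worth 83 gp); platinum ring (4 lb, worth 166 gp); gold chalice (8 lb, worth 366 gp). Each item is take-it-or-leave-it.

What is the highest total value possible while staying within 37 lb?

2475

The ratio ordering already packs tightly: sapphire brooch + copper ingots + carved horn + silk tapestry + crystal orb, 37 lb, 2475.
Every other selection either busts 37 lb or fails to beat 2475.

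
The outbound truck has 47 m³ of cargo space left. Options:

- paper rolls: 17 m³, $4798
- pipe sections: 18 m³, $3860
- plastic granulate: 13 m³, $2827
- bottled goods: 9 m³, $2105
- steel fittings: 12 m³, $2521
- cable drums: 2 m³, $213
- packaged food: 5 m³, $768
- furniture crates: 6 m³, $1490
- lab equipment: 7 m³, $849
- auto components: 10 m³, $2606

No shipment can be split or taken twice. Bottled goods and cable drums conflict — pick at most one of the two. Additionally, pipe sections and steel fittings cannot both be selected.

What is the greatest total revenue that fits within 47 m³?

Best packing: paper rolls + bottled goods + packaged food + furniture crates + auto components — 47 m³, 11767 total.

11767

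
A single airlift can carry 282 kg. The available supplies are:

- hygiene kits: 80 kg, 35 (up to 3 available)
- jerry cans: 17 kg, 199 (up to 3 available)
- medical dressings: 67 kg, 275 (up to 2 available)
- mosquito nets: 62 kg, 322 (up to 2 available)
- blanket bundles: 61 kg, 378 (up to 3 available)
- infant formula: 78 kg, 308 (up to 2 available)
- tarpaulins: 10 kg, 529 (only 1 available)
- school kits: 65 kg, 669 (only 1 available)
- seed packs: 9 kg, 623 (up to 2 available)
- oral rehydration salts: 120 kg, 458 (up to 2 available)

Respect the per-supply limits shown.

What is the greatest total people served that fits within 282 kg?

Ranking by ratio (people served/kg): seed packs 69.22, tarpaulins 52.90, jerry cans 11.71.
The ratio ordering already packs tightly: 3×jerry cans + 2×blanket bundles + tarpaulins + school kits + 2×seed packs, 266 kg, 3797.
That's the maximum — no swap from here does better than 3797.

3797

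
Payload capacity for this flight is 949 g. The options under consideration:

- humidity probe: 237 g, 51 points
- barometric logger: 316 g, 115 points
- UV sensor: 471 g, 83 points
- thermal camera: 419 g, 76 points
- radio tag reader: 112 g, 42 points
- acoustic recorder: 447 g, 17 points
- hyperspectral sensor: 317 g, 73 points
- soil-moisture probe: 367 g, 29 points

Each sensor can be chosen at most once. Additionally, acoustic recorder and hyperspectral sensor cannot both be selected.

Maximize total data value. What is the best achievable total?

240

Filling by ratio: barometric logger + radio tag reader + hyperspectral sensor for 230, with 204 g left unused.
Dropping hyperspectral sensor frees 317 g; slotting in UV sensor (471 g) lifts the total to 240 at 899 g.
An exhaustive check of the 256 subsets confirms 240.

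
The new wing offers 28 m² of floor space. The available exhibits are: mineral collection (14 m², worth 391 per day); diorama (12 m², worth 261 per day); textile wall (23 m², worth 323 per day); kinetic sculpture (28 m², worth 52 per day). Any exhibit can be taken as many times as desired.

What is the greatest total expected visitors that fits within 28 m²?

2×mineral collection uses 28 of the 28 m² and totals 782.
Every other selection either busts 28 m² or fails to beat 782.

782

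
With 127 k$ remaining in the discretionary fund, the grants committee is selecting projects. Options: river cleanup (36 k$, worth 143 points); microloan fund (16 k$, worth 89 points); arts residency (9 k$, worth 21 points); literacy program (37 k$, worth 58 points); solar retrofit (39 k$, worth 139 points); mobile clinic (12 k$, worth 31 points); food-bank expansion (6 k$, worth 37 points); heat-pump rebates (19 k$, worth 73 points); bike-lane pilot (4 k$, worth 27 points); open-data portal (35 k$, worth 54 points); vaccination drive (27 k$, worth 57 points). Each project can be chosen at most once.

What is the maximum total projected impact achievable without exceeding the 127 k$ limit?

The ratio ordering already packs tightly: river cleanup + microloan fund + solar retrofit + food-bank expansion + heat-pump rebates + bike-lane pilot, 120 k$, 508.
The closest alternative, river cleanup + microloan fund + arts residency + solar retrofit + food-bank expansion + heat-pump rebates, reaches only 502.

508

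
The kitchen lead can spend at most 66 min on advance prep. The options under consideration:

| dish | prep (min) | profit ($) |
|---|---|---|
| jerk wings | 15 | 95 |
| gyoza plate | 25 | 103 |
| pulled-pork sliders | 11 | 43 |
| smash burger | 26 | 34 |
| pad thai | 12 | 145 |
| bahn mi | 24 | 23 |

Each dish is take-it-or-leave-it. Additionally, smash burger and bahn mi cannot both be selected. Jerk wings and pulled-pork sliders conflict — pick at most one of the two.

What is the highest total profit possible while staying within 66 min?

343

Jerk wings + gyoza plate + pad thai uses 52 of the 66 min and totals 343.
Next best is gyoza plate + pulled-pork sliders + pad thai at 291 (48 min) — short by 52.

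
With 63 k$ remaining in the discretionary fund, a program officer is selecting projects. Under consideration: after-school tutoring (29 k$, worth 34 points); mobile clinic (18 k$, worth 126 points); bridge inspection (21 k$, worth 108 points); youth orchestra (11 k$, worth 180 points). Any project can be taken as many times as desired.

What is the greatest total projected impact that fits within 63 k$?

Best packing: 5×youth orchestra — 55 k$, 900 total.
Every other selection either busts 63 k$ or fails to beat 900.

900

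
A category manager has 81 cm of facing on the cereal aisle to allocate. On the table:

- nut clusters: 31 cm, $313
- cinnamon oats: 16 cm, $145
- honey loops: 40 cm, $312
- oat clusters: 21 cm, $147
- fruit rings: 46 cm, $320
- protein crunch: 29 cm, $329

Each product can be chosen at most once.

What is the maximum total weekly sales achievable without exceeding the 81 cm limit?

789

The ratio heuristic lands on nut clusters + cinnamon oats + protein crunch (787) but leaves 5 cm idle.
The 16 cm tied up in cinnamon oats is better spent on oat clusters — total rises to 789 (81 cm).
Every other selection either busts 81 cm or fails to beat 789.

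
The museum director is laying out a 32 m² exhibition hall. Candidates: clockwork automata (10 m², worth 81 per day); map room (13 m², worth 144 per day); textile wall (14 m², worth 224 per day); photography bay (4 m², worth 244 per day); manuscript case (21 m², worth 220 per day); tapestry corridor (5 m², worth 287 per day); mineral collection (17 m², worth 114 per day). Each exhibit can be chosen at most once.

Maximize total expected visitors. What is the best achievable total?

756

Ranking by ratio (expected visitors/m²): photography bay 61.00, tapestry corridor 57.40, textile wall 16.00, map room 11.08.
The ratio heuristic lands on textile wall + photography bay + tapestry corridor (755) but leaves 9 m² idle.
Dropping textile wall frees 14 m²; slotting in clockwork automata + map room (23 m²) lifts the total to 756 at 32 m².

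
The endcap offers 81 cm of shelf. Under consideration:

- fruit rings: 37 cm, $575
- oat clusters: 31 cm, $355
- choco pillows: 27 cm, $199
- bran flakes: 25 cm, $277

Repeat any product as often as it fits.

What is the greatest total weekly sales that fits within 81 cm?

Density check — fruit rings 15.54, oat clusters 11.45, bran flakes 11.08, choco pillows 7.37 are the best per cm.
Taking 2×fruit rings: 74 cm used, 1150 in weekly sales.
No other feasible combination exceeds 1150.

1150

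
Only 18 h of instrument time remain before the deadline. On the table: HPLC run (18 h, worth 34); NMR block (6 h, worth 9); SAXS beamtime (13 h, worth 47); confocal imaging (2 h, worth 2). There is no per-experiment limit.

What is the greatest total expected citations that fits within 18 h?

51

Best packing: SAXS beamtime + 2×confocal imaging — 17 h, 51 total.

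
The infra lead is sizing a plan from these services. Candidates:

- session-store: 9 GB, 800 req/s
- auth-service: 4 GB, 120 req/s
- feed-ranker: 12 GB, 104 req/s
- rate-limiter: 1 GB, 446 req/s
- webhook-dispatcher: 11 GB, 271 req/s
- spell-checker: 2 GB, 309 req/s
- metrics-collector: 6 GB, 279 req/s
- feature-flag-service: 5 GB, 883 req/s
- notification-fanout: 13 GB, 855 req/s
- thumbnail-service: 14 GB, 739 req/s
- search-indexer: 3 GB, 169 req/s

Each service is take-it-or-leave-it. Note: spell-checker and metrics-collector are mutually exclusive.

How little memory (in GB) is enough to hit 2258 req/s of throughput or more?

17

Need the lightest bundle worth ≥ 2258.
Taking session-store + rate-limiter + spell-checker + feature-flag-service gives 2438 (≥ 2258) for 17 GB.
Any bundle with less than 17 GB falls short of 2258.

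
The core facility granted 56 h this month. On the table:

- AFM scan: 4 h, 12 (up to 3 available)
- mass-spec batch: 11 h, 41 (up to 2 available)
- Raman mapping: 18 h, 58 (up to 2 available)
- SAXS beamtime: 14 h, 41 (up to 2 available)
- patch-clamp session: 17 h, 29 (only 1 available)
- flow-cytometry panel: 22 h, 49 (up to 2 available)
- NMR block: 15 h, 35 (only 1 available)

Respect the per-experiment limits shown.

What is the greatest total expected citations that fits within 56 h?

181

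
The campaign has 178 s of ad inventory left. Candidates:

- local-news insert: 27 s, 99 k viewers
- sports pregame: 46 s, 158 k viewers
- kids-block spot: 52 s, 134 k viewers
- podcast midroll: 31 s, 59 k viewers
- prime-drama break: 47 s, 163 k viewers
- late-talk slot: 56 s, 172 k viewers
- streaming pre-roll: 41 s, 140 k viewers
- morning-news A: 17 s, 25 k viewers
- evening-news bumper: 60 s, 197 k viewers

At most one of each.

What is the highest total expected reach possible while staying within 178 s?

599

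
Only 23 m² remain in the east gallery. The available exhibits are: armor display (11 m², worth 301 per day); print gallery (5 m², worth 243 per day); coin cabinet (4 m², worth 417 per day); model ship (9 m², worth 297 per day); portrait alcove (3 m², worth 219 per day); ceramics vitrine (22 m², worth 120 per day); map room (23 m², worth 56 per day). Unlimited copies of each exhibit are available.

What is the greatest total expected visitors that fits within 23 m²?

2304

Ranking by ratio (expected visitors/m²): coin cabinet 104.25, portrait alcove 73.00, print gallery 48.60, model ship 33.00.
5×coin cabinet + portrait alcove uses 23 of the 23 m² and totals 2304.
That's the maximum — no swap from here does better than 2304.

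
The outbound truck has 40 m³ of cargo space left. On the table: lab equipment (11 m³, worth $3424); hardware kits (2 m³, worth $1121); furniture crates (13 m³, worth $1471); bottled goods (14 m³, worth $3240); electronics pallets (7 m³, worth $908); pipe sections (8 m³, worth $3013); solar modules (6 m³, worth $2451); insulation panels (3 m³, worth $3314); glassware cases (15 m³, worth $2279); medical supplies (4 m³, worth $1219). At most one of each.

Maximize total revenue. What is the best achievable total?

14769

Taking the top-ratio shipments first gives lab equipment + hardware kits + pipe sections + solar modules + insulation panels + medical supplies for 14542 (34 m³).
Dropping pipe sections frees 8 m³; slotting in bottled goods (14 m³) lifts the total to 14769 at 40 m³.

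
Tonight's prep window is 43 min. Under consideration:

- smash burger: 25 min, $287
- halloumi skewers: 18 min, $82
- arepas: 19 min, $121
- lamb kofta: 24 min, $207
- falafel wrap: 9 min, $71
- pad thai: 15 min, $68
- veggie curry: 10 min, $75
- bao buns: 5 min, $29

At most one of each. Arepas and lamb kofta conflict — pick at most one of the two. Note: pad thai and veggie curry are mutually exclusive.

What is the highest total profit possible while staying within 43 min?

391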